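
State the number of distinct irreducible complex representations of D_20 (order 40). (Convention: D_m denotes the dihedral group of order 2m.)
13

Solution. The number of irreducible complex representations of a finite group equals its number of conjugacy classes. D_20 has 13 conjugacy classes (n/2 + 3 for n even), so D_20 (order 40) has exactly 13 irreducible complex representations.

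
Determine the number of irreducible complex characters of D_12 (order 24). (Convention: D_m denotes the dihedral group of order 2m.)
9

Proof sketch: The number of irreducible complex representations of a finite group equals its number of conjugacy classes. D_12 has 9 conjugacy classes (n/2 + 3 for n even), so D_12 (order 24) has exactly 9 irreducible complex representations.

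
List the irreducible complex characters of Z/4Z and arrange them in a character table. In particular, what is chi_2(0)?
Character table of Z/4Z (irreps indexed chi_0,...,chi_3 with chi_k(m) = zeta_4^(k*m), zeta_4 = exp(2*pi*i/4)):
  irrep \ class  {0} (size 1)  {1} (size 1)  {2} (size 1)  {3} (size 1)
  chi_0          1             1             1             1           
  chi_1          1             I             -1            -I          
  chi_2          1             -1            1             -1          
  chi_3          1             -I            -1            I           

Spot check: chi_2(0) = zeta_4^(2*0) = zeta_4^0 = 1.

Derivation: Z/4Z is abelian, so all 4 irreducible complex representations are 1-dimensional. They are given by chi_k(m) = zeta_4^(k*m) for k = 0,...,3. Row orthogonality: sum_m chi_k(m) conj(chi_l(m)) = 4 * [k = l].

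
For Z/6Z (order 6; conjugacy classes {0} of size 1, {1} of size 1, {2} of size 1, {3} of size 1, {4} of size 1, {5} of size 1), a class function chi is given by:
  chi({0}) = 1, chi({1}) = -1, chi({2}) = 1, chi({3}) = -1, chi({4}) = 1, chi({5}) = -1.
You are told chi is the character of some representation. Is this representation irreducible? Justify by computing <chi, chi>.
Irreducible: <chi, chi> = 1.

Argument: <chi, chi> = (1/|G|) sum_C |C| * |chi(C)|^2 = (1/6)[1*|1|^2 + 1*|-1|^2 + 1*|1|^2 + 1*|-1|^2 + 1*|1|^2 + 1*|-1|^2]
  = (1/6)[(1) + (1) + (1) + (1) + (1) + (1)] = 6/6 = 1.
(Exp terms are combined using exp(i*s)*conj(exp(i*t)) = exp(i*(s-t)), and sums of them are collapsed using the identity that for every m > 1 the m distinct m-th roots of unity sum to 0, e.g. 1 + exp(2*I*pi/3) + exp(-2*I*pi/3) = 0.)
A character is irreducible iff <chi, chi> = 1, so this representation is irreducible.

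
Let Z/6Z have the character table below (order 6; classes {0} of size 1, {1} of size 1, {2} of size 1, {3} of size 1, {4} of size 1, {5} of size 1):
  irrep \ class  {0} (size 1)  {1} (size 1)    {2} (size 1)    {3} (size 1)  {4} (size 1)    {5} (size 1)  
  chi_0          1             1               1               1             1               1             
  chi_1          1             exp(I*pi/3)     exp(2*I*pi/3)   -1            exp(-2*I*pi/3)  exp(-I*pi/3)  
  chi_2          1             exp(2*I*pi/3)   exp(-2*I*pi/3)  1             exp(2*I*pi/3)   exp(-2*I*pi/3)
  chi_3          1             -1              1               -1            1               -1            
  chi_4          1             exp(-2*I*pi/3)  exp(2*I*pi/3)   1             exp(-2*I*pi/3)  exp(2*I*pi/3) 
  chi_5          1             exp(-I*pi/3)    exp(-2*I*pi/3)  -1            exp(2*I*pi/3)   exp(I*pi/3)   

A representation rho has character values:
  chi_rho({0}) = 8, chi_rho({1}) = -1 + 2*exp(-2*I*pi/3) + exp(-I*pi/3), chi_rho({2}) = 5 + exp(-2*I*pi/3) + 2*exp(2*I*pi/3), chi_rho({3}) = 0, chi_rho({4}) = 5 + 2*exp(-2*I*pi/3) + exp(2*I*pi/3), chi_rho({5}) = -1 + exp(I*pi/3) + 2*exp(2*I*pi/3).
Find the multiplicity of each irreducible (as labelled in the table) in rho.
Multiplicities: chi_0: 2, chi_1: 0, chi_2: 0, chi_3: 3, chi_4: 2, chi_5: 1.

Derivation: Use <chi_rho, chi> = (1/|G|) sum_C |C| * chi_rho(C) * conj(chi(C)) with |G| = 6 for each irreducible chi in the table:
  <chi_rho, chi_0> = (1/6)[1*(8)*conj(1) + 1*(-1 + 2*exp(-2*I*pi/3) + exp(-I*pi/3))*conj(1) + 1*(5 + exp(-2*I*pi/3) + 2*exp(2*I*pi/3))*conj(1) + 1*(0)*conj(1) + 1*(5 + 2*exp(-2*I*pi/3) + exp(2*I*pi/3))*conj(1) + 1*(-1 + exp(I*pi/3) + 2*exp(2*I*pi/3))*conj(1)]
      = (1/6)[(8) + (-1 + 2*exp(-2*I*pi/3) + exp(-I*pi/3)) + (5 + exp(-2*I*pi/3) + 2*exp(2*I*pi/3)) + (0) + (5 + 2*exp(-2*I*pi/3) + exp(2*I*pi/3)) + (-1 + exp(I*pi/3) + 2*exp(2*I*pi/3))] = 12/6 = 2
  <chi_rho, chi_1> = (1/6)[1*(8)*conj(1) + 1*(-1 + 2*exp(-2*I*pi/3) + exp(-I*pi/3))*conj(exp(I*pi/3)) + 1*(5 + exp(-2*I*pi/3) + 2*exp(2*I*pi/3))*conj(exp(2*I*pi/3)) + 1*(0)*conj(-1) + 1*(5 + 2*exp(-2*I*pi/3) + exp(2*I*pi/3))*conj(exp(-2*I*pi/3)) + 1*(-1 + exp(I*pi/3) + 2*exp(2*I*pi/3))*conj(exp(-I*pi/3))]
      = (1/6)[(8) + (-3) + (2 + 5*exp(-2*I*pi/3) + exp(2*I*pi/3)) + (0) + (2 + exp(-2*I*pi/3) + 5*exp(2*I*pi/3)) + (-3)] = 0/6 = 0
  <chi_rho, chi_2> = (1/6)[1*(8)*conj(1) + 1*(-1 + 2*exp(-2*I*pi/3) + exp(-I*pi/3))*conj(exp(2*I*pi/3)) + 1*(5 + exp(-2*I*pi/3) + 2*exp(2*I*pi/3))*conj(exp(-2*I*pi/3)) + 1*(0)*conj(1) + 1*(5 + 2*exp(-2*I*pi/3) + exp(2*I*pi/3))*conj(exp(2*I*pi/3)) + 1*(-1 + exp(I*pi/3) + 2*exp(2*I*pi/3))*conj(exp(-2*I*pi/3))]
      = (1/6)[(8) + (-1 - exp(-2*I*pi/3) + 2*exp(2*I*pi/3)) + (1 + 2*exp(-2*I*pi/3) + 5*exp(2*I*pi/3)) + (0) + (1 + 5*exp(-2*I*pi/3) + 2*exp(2*I*pi/3)) + (-1 + 2*exp(-2*I*pi/3) - exp(2*I*pi/3))] = 0/6 = 0
  <chi_rho, chi_3> = (1/6)[1*(8)*conj(1) + 1*(-1 + 2*exp(-2*I*pi/3) + exp(-I*pi/3))*conj(-1) + 1*(5 + exp(-2*I*pi/3) + 2*exp(2*I*pi/3))*conj(1) + 1*(0)*conj(-1) + 1*(5 + 2*exp(-2*I*pi/3) + exp(2*I*pi/3))*conj(1) + 1*(-1 + exp(I*pi/3) + 2*exp(2*I*pi/3))*conj(-1)]
      = (1/6)[(8) + (1 - exp(-I*pi/3) - 2*exp(-2*I*pi/3)) + (5 + exp(-2*I*pi/3) + 2*exp(2*I*pi/3)) + (0) + (5 + 2*exp(-2*I*pi/3) + exp(2*I*pi/3)) + (1 - 2*exp(2*I*pi/3) - exp(I*pi/3))] = 18/6 = 3
  <chi_rho, chi_4> = (1/6)[1*(8)*conj(1) + 1*(-1 + 2*exp(-2*I*pi/3) + exp(-I*pi/3))*conj(exp(-2*I*pi/3)) + 1*(5 + exp(-2*I*pi/3) + 2*exp(2*I*pi/3))*conj(exp(2*I*pi/3)) + 1*(0)*conj(1) + 1*(5 + 2*exp(-2*I*pi/3) + exp(2*I*pi/3))*conj(exp(-2*I*pi/3)) + 1*(-1 + exp(I*pi/3) + 2*exp(2*I*pi/3))*conj(exp(2*I*pi/3))]
      = (1/6)[(8) + (3) + (2 + 5*exp(-2*I*pi/3) + exp(2*I*pi/3)) + (0) + (2 + exp(-2*I*pi/3) + 5*exp(2*I*pi/3)) + (3)] = 12/6 = 2
  <chi_rho, chi_5> = (1/6)[1*(8)*conj(1) + 1*(-1 + 2*exp(-2*I*pi/3) + exp(-I*pi/3))*conj(exp(-I*pi/3)) + 1*(5 + exp(-2*I*pi/3) + 2*exp(2*I*pi/3))*conj(exp(-2*I*pi/3)) + 1*(0)*conj(-1) + 1*(5 + 2*exp(-2*I*pi/3) + exp(2*I*pi/3))*conj(exp(2*I*pi/3)) + 1*(-1 + exp(I*pi/3) + 2*exp(2*I*pi/3))*conj(exp(I*pi/3))]
      = (1/6)[(8) + (1 + 2*exp(-I*pi/3) - exp(I*pi/3)) + (1 + 2*exp(-2*I*pi/3) + 5*exp(2*I*pi/3)) + (0) + (1 + 5*exp(-2*I*pi/3) + 2*exp(2*I*pi/3)) + (1 - exp(-I*pi/3) + 2*exp(I*pi/3))] = 6/6 = 1
(Exp terms are combined using exp(i*s)*conj(exp(i*t)) = exp(i*(s-t)), and sums of them are collapsed using the identity that for every m > 1 the m distinct m-th roots of unity sum to 0, e.g. 1 + exp(2*I*pi/3) + exp(-2*I*pi/3) = 0.)
Dimension check: dim(rho) = sum (mult * dim) = 2*1 + 0*1 + 0*1 + 3*1 + 2*1 + 1*1 = 8 = chi_rho(e) = 8.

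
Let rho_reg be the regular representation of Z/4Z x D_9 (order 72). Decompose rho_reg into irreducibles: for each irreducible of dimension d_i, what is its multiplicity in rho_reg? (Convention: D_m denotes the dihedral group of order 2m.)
Each irreducible V_i of dimension d_i appears with multiplicity d_i, i.e. rho_reg = (direct sum over all irreducibles V_i) d_i V_i. The irreducible dimensions for Z/4Z x D_9 are 1, 1, 1, 1, 1, 1, 1, 1, 2, 2, 2, 2, 2, 2, 2, 2, 2, 2, 2, 2, 2, 2, 2, 2: 8 irreducibles of dimension 1, each with multiplicity 1; 16 irreducibles of dimension 2, each with multiplicity 2. Total dimension 8*1*1 + 16*2*2 = 72 = |G|.

Details: General theorem: in the regular representation of a finite group G, each irreducible appears with multiplicity equal to its dimension. Check: dim(rho_reg) = sum d_i^2 = 1 + 1 + 1 + 1 + 1 + 1 + 1 + 1 + 4 + 4 + 4 + 4 + 4 + 4 + 4 + 4 + 4 + 4 + 4 + 4 + 4 + 4 + 4 + 4 = 72 = |G|.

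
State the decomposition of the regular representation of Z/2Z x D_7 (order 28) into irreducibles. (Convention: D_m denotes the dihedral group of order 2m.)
Each irreducible V_i of dimension d_i appears with multiplicity d_i, i.e. rho_reg = (direct sum over all irreducibles V_i) d_i V_i. The irreducible dimensions for Z/2Z x D_7 are 1, 1, 1, 1, 2, 2, 2, 2, 2, 2: 4 irreducibles of dimension 1, each with multiplicity 1; 6 irreducibles of dimension 2, each with multiplicity 2. Total dimension 4*1*1 + 6*2*2 = 28 = |G|.

Why: General theorem: in the regular representation of a finite group G, each irreducible appears with multiplicity equal to its dimension. Check: dim(rho_reg) = sum d_i^2 = 1 + 1 + 1 + 1 + 4 + 4 + 4 + 4 + 4 + 4 = 28 = |G|.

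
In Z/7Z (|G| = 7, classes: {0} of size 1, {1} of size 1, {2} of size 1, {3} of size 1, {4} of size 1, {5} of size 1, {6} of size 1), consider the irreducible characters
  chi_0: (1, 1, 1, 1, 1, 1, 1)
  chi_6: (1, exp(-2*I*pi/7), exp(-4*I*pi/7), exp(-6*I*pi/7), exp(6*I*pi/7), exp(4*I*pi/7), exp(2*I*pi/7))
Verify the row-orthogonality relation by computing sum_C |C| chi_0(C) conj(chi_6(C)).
Sum = 0; so <chi_0, chi_6> = 0 (distinct irreducibles are orthogonal).

Proof sketch: Compute term by term over conjugacy classes (|C| * chi_0(C) * conj(chi_6(C))):
  1*(1)*conj(1) + 1*(1)*conj(exp(-2*I*pi/7)) + 1*(1)*conj(exp(-4*I*pi/7)) + 1*(1)*conj(exp(-6*I*pi/7)) + 1*(1)*conj(exp(6*I*pi/7)) + 1*(1)*conj(exp(4*I*pi/7)) + 1*(1)*conj(exp(2*I*pi/7))
  = (1) + (exp(2*I*pi/7)) + (exp(4*I*pi/7)) + (exp(6*I*pi/7)) + (exp(-6*I*pi/7)) + (exp(-4*I*pi/7)) + (exp(-2*I*pi/7))
  = 0.
(Exp terms are combined using exp(i*s)*conj(exp(i*t)) = exp(i*(s-t)), and sums of them are collapsed using the identity that for every m > 1 the m distinct m-th roots of unity sum to 0, e.g. 1 + exp(2*I*pi/3) + exp(-2*I*pi/3) = 0.)
Dividing by |G| = 7 gives 0/7 = 0, matching the row-orthogonality relation <chi_0, chi_6> = [chi_0 = chi_6].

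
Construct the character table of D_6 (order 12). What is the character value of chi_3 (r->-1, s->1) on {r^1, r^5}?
Conjugacy classes: {e} of size 1, {r^3} of size 1, {r^1, r^5} of size 2, {r^2, r^4} of size 2, {s, sr^2, ...} of size 3, {sr, sr^3, ...} of size 3.
Character table:
  irrep \ class              {e} (size 1)  {r^3} (size 1)  {r^1, r^5} (size 2)  {r^2, r^4} (size 2)  {s, sr^2, ...} (size 3)  {sr, sr^3, ...} (size 3)
  chi_1 (triv)               1             1               1                    1                    1                        1                       
  chi_2 (sign: r->1, s->-1)  1             1               1                    1                    -1                       -1                      
  chi_3 (r->-1, s->1)        1             -1              -1                   1                    1                        -1                      
  chi_4 (r->-1, s->-1)       1             -1              -1                   1                    -1                       1                       
  chi_5 (2d, j=1)            2             -2              1                    -1                   0                        0                       
  chi_6 (2d, j=2)            2             2               -1                   -1                   0                        0                       

Spot check: chi_3 (r->-1, s->1) on {r^1, r^5} = -1.

Reasoning: D_6 has order 2*6 = 12 with 6 conjugacy classes, hence 6 irreducibles. Sum of squared dims 1 + 1 + 1 + 1 + 4 + 4 = 12 = |G|. Linear characters come from the abelianisation; the 2-dimensional irreps have character r^k -> 2*cos(2*pi*j*k/6), reflections -> 0.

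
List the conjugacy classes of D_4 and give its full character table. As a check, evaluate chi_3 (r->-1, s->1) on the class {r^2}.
Conjugacy classes: {e} of size 1, {r^2} of size 1, {r^1, r^3} of size 2, {s, sr^2, ...} of size 2, {sr, sr^3, ...} of size 2.
Character table:
  irrep \ class              {e} (size 1)  {r^2} (size 1)  {r^1, r^3} (size 2)  {s, sr^2, ...} (size 2)  {sr, sr^3, ...} (size 2)
  chi_1 (triv)               1             1               1                    1                        1                       
  chi_2 (sign: r->1, s->-1)  1             1               1                    -1                       -1                      
  chi_3 (r->-1, s->1)        1             1               -1                   1                        -1                      
  chi_4 (r->-1, s->-1)       1             1               -1                   -1                       1                       
  chi_5 (2d, j=1)            2             -2              0                    0                        0                       

Spot check: chi_3 (r->-1, s->1) on {r^2} = 1.

D_4 has order 2*4 = 8 with 5 conjugacy classes, hence 5 irreducibles. Sum of squared dims 1 + 1 + 1 + 1 + 4 = 8 = |G|. Linear characters come from the abelianisation; the 2-dimensional irreps have character r^k -> 2*cos(2*pi*j*k/4), reflections -> 0.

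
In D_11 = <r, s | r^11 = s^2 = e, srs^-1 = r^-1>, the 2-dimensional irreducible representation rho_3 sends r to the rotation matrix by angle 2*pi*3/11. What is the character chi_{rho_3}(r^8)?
chi_{rho_3}(r^8) = 2*cos(2*pi*3*8/11) = 2*cos(48*pi/11)

Why: rho_3(r^8) is rotation by angle 2*pi*3*8/11, whose trace is 2*cos(2*pi*3*8/11) = 2*cos(48*pi/11).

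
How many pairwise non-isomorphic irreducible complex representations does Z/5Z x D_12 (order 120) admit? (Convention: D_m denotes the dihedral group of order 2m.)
45

Details: The number of irreducible complex representations of a finite group equals its number of conjugacy classes. For a direct product, #classes(G x H) = #classes(G) * #classes(H). Z/5Z has 5 classes (abelian), D_12 has 9 classes, so 5 * 9 = 45, so Z/5Z x D_12 (order 120) has exactly 45 irreducible complex representations.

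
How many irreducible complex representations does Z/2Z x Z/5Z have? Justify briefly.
10

Why: The number of irreducible complex representations of a finite group equals its number of conjugacy classes. Z/2Z x Z/5Z is abelian of order 10, so every element is its own conjugacy class: 10 classes, so Z/2Z x Z/5Z (order 10) has exactly 10 irreducible complex representations.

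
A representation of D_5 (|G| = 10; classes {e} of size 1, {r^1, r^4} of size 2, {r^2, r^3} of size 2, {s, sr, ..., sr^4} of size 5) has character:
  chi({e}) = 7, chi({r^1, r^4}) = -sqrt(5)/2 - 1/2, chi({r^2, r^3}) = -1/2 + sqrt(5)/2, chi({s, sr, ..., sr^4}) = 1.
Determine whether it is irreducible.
Not irreducible (reducible): <chi, chi> = 6 > 1.

Argument: <chi, chi> = (1/|G|) sum_C |C| * |chi(C)|^2 = (1/10)[1*|7|^2 + 2*|-sqrt(5)/2 - 1/2|^2 + 2*|-1/2 + sqrt(5)/2|^2 + 5*|1|^2]
  = (1/10)[(49) + (sqrt(5) + 3) + (3 - sqrt(5)) + (5)] = 60/10 = 6.
A character is irreducible iff <chi, chi> = 1, so this representation is reducible.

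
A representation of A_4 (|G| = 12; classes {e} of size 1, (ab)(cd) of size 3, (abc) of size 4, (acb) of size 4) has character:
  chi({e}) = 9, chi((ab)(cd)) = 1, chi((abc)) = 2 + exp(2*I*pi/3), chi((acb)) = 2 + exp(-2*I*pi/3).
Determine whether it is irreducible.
Not irreducible (reducible): <chi, chi> = 9 > 1.

Details: <chi, chi> = (1/|G|) sum_C |C| * |chi(C)|^2 = (1/12)[1*|9|^2 + 3*|1|^2 + 4*|2 + exp(2*I*pi/3)|^2 + 4*|2 + exp(-2*I*pi/3)|^2]
  = (1/12)[(81) + (3) + (12) + (12)] = 108/12 = 9.
(Exp terms are combined using exp(i*s)*conj(exp(i*t)) = exp(i*(s-t)), and sums of them are collapsed using the identity that for every m > 1 the m distinct m-th roots of unity sum to 0, e.g. 1 + exp(2*I*pi/3) + exp(-2*I*pi/3) = 0.)
A character is irreducible iff <chi, chi> = 1, so this representation is reducible.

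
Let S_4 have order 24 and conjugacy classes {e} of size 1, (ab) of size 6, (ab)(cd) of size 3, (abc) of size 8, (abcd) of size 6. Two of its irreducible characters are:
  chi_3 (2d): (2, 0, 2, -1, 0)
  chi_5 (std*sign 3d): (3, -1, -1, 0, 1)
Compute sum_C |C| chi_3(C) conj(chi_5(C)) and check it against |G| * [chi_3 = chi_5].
Sum = 0; so <chi_3, chi_5> = 0 (distinct irreducibles are orthogonal).

Solution. Compute term by term over conjugacy classes (|C| * chi_3(C) * conj(chi_5(C))):
  1*(2)*conj(3) + 6*(0)*conj(-1) + 3*(2)*conj(-1) + 8*(-1)*conj(0) + 6*(0)*conj(1)
  = (6) + (0) + (-6) + (0) + (0)
  = 0.
Dividing by |G| = 24 gives 0/24 = 0, matching the row-orthogonality relation <chi_3, chi_5> = [chi_3 = chi_5].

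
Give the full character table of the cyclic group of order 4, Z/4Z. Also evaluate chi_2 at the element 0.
Character table of Z/4Z (irreps indexed chi_0,...,chi_3 with chi_k(m) = zeta_4^(k*m), zeta_4 = exp(2*pi*i/4)):
  irrep \ class  {0} (size 1)  {1} (size 1)  {2} (size 1)  {3} (size 1)
  chi_0          1             1             1             1           
  chi_1          1             I             -1            -I          
  chi_2          1             -1            1             -1          
  chi_3          1             -I            -1            I           

Spot check: chi_2(0) = zeta_4^(2*0) = zeta_4^0 = 1.

Derivation: Z/4Z is abelian, so all 4 irreducible complex representations are 1-dimensional. They are given by chi_k(m) = zeta_4^(k*m) for k = 0,...,3. Row orthogonality: sum_m chi_k(m) conj(chi_l(m)) = 4 * [k = l].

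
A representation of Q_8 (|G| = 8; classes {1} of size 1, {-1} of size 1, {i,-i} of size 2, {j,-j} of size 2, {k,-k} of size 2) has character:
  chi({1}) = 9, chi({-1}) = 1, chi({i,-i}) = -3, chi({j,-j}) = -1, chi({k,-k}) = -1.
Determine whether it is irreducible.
Not irreducible (reducible): <chi, chi> = 13 > 1.

Derivation: <chi, chi> = (1/|G|) sum_C |C| * |chi(C)|^2 = (1/8)[1*|9|^2 + 1*|1|^2 + 2*|-3|^2 + 2*|-1|^2 + 2*|-1|^2]
  = (1/8)[(81) + (1) + (18) + (2) + (2)] = 104/8 = 13.
A character is irreducible iff <chi, chi> = 1, so this representation is reducible.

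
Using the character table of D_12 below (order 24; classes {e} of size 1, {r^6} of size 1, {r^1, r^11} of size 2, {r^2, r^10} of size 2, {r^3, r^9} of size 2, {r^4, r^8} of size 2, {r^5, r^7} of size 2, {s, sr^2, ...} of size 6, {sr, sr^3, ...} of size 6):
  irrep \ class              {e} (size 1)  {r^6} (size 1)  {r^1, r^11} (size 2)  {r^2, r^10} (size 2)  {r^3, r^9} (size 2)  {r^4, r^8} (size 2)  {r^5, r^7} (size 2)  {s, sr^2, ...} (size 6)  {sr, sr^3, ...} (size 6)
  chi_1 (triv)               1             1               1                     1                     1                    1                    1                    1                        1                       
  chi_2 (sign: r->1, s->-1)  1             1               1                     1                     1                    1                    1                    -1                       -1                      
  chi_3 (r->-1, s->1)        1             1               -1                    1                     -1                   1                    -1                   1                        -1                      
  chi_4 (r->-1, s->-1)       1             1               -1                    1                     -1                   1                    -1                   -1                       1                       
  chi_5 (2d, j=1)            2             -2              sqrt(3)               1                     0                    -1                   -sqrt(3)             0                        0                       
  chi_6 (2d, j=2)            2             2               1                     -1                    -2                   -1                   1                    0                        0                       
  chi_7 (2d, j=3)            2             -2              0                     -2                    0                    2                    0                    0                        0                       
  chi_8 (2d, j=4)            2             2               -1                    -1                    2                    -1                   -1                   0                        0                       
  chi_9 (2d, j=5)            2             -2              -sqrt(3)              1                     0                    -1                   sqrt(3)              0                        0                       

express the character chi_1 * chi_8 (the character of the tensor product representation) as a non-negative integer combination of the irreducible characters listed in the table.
chi_1 tensor chi_8 = chi_8 (all other irreducibles have multiplicity 0).

Explanation: The character of a tensor product is the pointwise product (chi_1 * chi_8)(C) = chi_1(C) * chi_8(C):
  {e}: (1)*(2), {r^6}: (1)*(2), {r^1, r^11}: (1)*(-1), {r^2, r^10}: (1)*(-1), {r^3, r^9}: (1)*(2), {r^4, r^8}: (1)*(-1), {r^5, r^7}: (1)*(-1), {s, sr^2, ...}: (1)*(0), {sr, sr^3, ...}: (1)*(0)
so (chi_1 * chi_8) takes values
  {e} -> 2, {r^6} -> 2, {r^1, r^11} -> -1, {r^2, r^10} -> -1, {r^3, r^9} -> 2, {r^4, r^8} -> -1, {r^5, r^7} -> -1, {s, sr^2, ...} -> 0, {sr, sr^3, ...} -> 0.
Now take the inner product of this character with each irreducible chi from the table, <chi_1*chi_8, chi> = (1/24) sum_C |C| (chi_1*chi_8)(C) conj(chi(C)):
  <chi_1*chi_8, chi_1> = (1/24)[1*(2)*conj(1) + 1*(2)*conj(1) + 2*(-1)*conj(1) + 2*(-1)*conj(1) + 2*(2)*conj(1) + 2*(-1)*conj(1) + 2*(-1)*conj(1) + 6*(0)*conj(1) + 6*(0)*conj(1)]
      = (1/24)[(2) + (2) + (-2) + (-2) + (4) + (-2) + (-2) + (0) + (0)] = 0/24 = 0
  <chi_1*chi_8, chi_2> = (1/24)[1*(2)*conj(1) + 1*(2)*conj(1) + 2*(-1)*conj(1) + 2*(-1)*conj(1) + 2*(2)*conj(1) + 2*(-1)*conj(1) + 2*(-1)*conj(1) + 6*(0)*conj(-1) + 6*(0)*conj(-1)]
      = (1/24)[(2) + (2) + (-2) + (-2) + (4) + (-2) + (-2) + (0) + (0)] = 0/24 = 0
  <chi_1*chi_8, chi_3> = (1/24)[1*(2)*conj(1) + 1*(2)*conj(1) + 2*(-1)*conj(-1) + 2*(-1)*conj(1) + 2*(2)*conj(-1) + 2*(-1)*conj(1) + 2*(-1)*conj(-1) + 6*(0)*conj(1) + 6*(0)*conj(-1)]
      = (1/24)[(2) + (2) + (2) + (-2) + (-4) + (-2) + (2) + (0) + (0)] = 0/24 = 0
  <chi_1*chi_8, chi_4> = (1/24)[1*(2)*conj(1) + 1*(2)*conj(1) + 2*(-1)*conj(-1) + 2*(-1)*conj(1) + 2*(2)*conj(-1) + 2*(-1)*conj(1) + 2*(-1)*conj(-1) + 6*(0)*conj(-1) + 6*(0)*conj(1)]
      = (1/24)[(2) + (2) + (2) + (-2) + (-4) + (-2) + (2) + (0) + (0)] = 0/24 = 0
  <chi_1*chi_8, chi_5> = (1/24)[1*(2)*conj(2) + 1*(2)*conj(-2) + 2*(-1)*conj(sqrt(3)) + 2*(-1)*conj(1) + 2*(2)*conj(0) + 2*(-1)*conj(-1) + 2*(-1)*conj(-sqrt(3)) + 6*(0)*conj(0) + 6*(0)*conj(0)]
      = (1/24)[(4) + (-4) + (-2*sqrt(3)) + (-2) + (0) + (2) + (2*sqrt(3)) + (0) + (0)] = 0/24 = 0
  <chi_1*chi_8, chi_6> = (1/24)[1*(2)*conj(2) + 1*(2)*conj(2) + 2*(-1)*conj(1) + 2*(-1)*conj(-1) + 2*(2)*conj(-2) + 2*(-1)*conj(-1) + 2*(-1)*conj(1) + 6*(0)*conj(0) + 6*(0)*conj(0)]
      = (1/24)[(4) + (4) + (-2) + (2) + (-8) + (2) + (-2) + (0) + (0)] = 0/24 = 0
  <chi_1*chi_8, chi_7> = (1/24)[1*(2)*conj(2) + 1*(2)*conj(-2) + 2*(-1)*conj(0) + 2*(-1)*conj(-2) + 2*(2)*conj(0) + 2*(-1)*conj(2) + 2*(-1)*conj(0) + 6*(0)*conj(0) + 6*(0)*conj(0)]
      = (1/24)[(4) + (-4) + (0) + (4) + (0) + (-4) + (0) + (0) + (0)] = 0/24 = 0
  <chi_1*chi_8, chi_8> = (1/24)[1*(2)*conj(2) + 1*(2)*conj(2) + 2*(-1)*conj(-1) + 2*(-1)*conj(-1) + 2*(2)*conj(2) + 2*(-1)*conj(-1) + 2*(-1)*conj(-1) + 6*(0)*conj(0) + 6*(0)*conj(0)]
      = (1/24)[(4) + (4) + (2) + (2) + (8) + (2) + (2) + (0) + (0)] = 24/24 = 1
  <chi_1*chi_8, chi_9> = (1/24)[1*(2)*conj(2) + 1*(2)*conj(-2) + 2*(-1)*conj(-sqrt(3)) + 2*(-1)*conj(1) + 2*(2)*conj(0) + 2*(-1)*conj(-1) + 2*(-1)*conj(sqrt(3)) + 6*(0)*conj(0) + 6*(0)*conj(0)]
      = (1/24)[(4) + (-4) + (2*sqrt(3)) + (-2) + (0) + (2) + (-2*sqrt(3)) + (0) + (0)] = 0/24 = 0
Hence the multiplicities are chi_8: 1. Dimension check: dim(chi_1)*dim(chi_8) = 1*2 = 2 and sum (mult * dim) = 1*2 = 2.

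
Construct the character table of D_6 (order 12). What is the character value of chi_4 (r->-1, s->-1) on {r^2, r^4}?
Conjugacy classes: {e} of size 1, {r^3} of size 1, {r^1, r^5} of size 2, {r^2, r^4} of size 2, {s, sr^2, ...} of size 3, {sr, sr^3, ...} of size 3.
Character table:
  irrep \ class              {e} (size 1)  {r^3} (size 1)  {r^1, r^5} (size 2)  {r^2, r^4} (size 2)  {s, sr^2, ...} (size 3)  {sr, sr^3, ...} (size 3)
  chi_1 (triv)               1             1               1                    1                    1                        1                       
  chi_2 (sign: r->1, s->-1)  1             1               1                    1                    -1                       -1                      
  chi_3 (r->-1, s->1)        1             -1              -1                   1                    1                        -1                      
  chi_4 (r->-1, s->-1)       1             -1              -1                   1                    -1                       1                       
  chi_5 (2d, j=1)            2             -2              1                    -1                   0                        0                       
  chi_6 (2d, j=2)            2             2               -1                   -1                   0                        0                       

Spot check: chi_4 (r->-1, s->-1) on {r^2, r^4} = 1.

Derivation: D_6 has order 2*6 = 12 with 6 conjugacy classes, hence 6 irreducibles. Sum of squared dims 1 + 1 + 1 + 1 + 4 + 4 = 12 = |G|. Linear characters come from the abelianisation; the 2-dimensional irreps have character r^k -> 2*cos(2*pi*j*k/6), reflections -> 0.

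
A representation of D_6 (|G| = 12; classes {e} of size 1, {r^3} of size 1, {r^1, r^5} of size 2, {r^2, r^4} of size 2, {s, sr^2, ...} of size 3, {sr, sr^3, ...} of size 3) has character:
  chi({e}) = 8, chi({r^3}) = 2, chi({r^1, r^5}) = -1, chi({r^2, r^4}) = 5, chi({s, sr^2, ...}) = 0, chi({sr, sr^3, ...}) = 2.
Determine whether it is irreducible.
Not irreducible (reducible): <chi, chi> = 11 > 1.

Why: <chi, chi> = (1/|G|) sum_C |C| * |chi(C)|^2 = (1/12)[1*|8|^2 + 1*|2|^2 + 2*|-1|^2 + 2*|5|^2 + 3*|0|^2 + 3*|2|^2]
  = (1/12)[(64) + (4) + (2) + (50) + (0) + (12)] = 132/12 = 11.
A character is irreducible iff <chi, chi> = 1, so this representation is reducible.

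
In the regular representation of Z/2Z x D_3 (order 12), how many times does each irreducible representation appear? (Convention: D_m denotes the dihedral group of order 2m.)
Each irreducible V_i of dimension d_i appears with multiplicity d_i, i.e. rho_reg = (direct sum over all irreducibles V_i) d_i V_i. The irreducible dimensions for Z/2Z x D_3 are 1, 1, 1, 1, 2, 2: 4 irreducibles of dimension 1, each with multiplicity 1; 2 irreducibles of dimension 2, each with multiplicity 2. Total dimension 4*1*1 + 2*2*2 = 12 = |G|.

Details: General theorem: in the regular representation of a finite group G, each irreducible appears with multiplicity equal to its dimension. Check: dim(rho_reg) = sum d_i^2 = 1 + 1 + 1 + 1 + 4 + 4 = 12 = |G|.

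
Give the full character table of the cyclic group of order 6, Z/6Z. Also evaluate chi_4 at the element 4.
Character table of Z/6Z (irreps indexed chi_0,...,chi_5 with chi_k(m) = zeta_6^(k*m), zeta_6 = exp(2*pi*i/6)):
  irrep \ class  {0} (size 1)  {1} (size 1)    {2} (size 1)    {3} (size 1)  {4} (size 1)    {5} (size 1)  
  chi_0          1             1               1               1             1               1             
  chi_1          1             exp(I*pi/3)     exp(2*I*pi/3)   -1            exp(-2*I*pi/3)  exp(-I*pi/3)  
  chi_2          1             exp(2*I*pi/3)   exp(-2*I*pi/3)  1             exp(2*I*pi/3)   exp(-2*I*pi/3)
  chi_3          1             -1              1               -1            1               -1            
  chi_4          1             exp(-2*I*pi/3)  exp(2*I*pi/3)   1             exp(-2*I*pi/3)  exp(2*I*pi/3) 
  chi_5          1             exp(-I*pi/3)    exp(-2*I*pi/3)  -1            exp(2*I*pi/3)   exp(I*pi/3)   

Spot check: chi_4(4) = zeta_6^(4*4) = zeta_6^16 = exp(-2*I*pi/3).

Justification: Z/6Z is abelian, so all 6 irreducible complex representations are 1-dimensional. They are given by chi_k(m) = zeta_6^(k*m) for k = 0,...,5. Row orthogonality: sum_m chi_k(m) conj(chi_l(m)) = 6 * [k = l].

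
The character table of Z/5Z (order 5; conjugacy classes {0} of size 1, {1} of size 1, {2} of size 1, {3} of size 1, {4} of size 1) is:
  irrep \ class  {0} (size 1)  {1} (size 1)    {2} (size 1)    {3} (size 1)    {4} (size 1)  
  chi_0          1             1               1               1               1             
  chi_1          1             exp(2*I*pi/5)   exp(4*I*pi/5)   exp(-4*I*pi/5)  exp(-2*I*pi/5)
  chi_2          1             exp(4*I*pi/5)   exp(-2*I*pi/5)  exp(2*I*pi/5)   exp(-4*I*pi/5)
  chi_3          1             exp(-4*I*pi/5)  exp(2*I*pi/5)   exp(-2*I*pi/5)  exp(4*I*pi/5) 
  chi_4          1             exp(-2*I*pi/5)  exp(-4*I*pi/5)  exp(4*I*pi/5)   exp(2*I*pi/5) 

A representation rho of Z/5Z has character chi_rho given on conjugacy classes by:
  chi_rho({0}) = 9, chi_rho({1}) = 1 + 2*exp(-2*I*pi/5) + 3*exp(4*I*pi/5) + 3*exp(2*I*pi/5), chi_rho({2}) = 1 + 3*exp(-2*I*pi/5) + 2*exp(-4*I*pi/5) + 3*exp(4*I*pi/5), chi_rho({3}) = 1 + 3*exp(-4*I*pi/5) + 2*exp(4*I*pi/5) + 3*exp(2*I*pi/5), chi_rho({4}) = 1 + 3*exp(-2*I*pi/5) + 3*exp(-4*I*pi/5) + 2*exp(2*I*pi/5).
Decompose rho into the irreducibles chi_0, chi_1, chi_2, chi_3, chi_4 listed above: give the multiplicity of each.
Multiplicities: chi_0: 1, chi_1: 3, chi_2: 3, chi_3: 0, chi_4: 2.

Argument: Use <chi_rho, chi> = (1/|G|) sum_C |C| * chi_rho(C) * conj(chi(C)) with |G| = 5 for each irreducible chi in the table:
  <chi_rho, chi_0> = (1/5)[1*(9)*conj(1) + 1*(1 + 2*exp(-2*I*pi/5) + 3*exp(4*I*pi/5) + 3*exp(2*I*pi/5))*conj(1) + 1*(1 + 3*exp(-2*I*pi/5) + 2*exp(-4*I*pi/5) + 3*exp(4*I*pi/5))*conj(1) + 1*(1 + 3*exp(-4*I*pi/5) + 2*exp(4*I*pi/5) + 3*exp(2*I*pi/5))*conj(1) + 1*(1 + 3*exp(-2*I*pi/5) + 3*exp(-4*I*pi/5) + 2*exp(2*I*pi/5))*conj(1)]
      = (1/5)[(9) + (1 + 2*exp(-2*I*pi/5) + 3*exp(4*I*pi/5) + 3*exp(2*I*pi/5)) + (1 + 3*exp(-2*I*pi/5) + 2*exp(-4*I*pi/5) + 3*exp(4*I*pi/5)) + (1 + 3*exp(-4*I*pi/5) + 2*exp(4*I*pi/5) + 3*exp(2*I*pi/5)) + (1 + 3*exp(-2*I*pi/5) + 3*exp(-4*I*pi/5) + 2*exp(2*I*pi/5))] = 5/5 = 1
  <chi_rho, chi_1> = (1/5)[1*(9)*conj(1) + 1*(1 + 2*exp(-2*I*pi/5) + 3*exp(4*I*pi/5) + 3*exp(2*I*pi/5))*conj(exp(2*I*pi/5)) + 1*(1 + 3*exp(-2*I*pi/5) + 2*exp(-4*I*pi/5) + 3*exp(4*I*pi/5))*conj(exp(4*I*pi/5)) + 1*(1 + 3*exp(-4*I*pi/5) + 2*exp(4*I*pi/5) + 3*exp(2*I*pi/5))*conj(exp(-4*I*pi/5)) + 1*(1 + 3*exp(-2*I*pi/5) + 3*exp(-4*I*pi/5) + 2*exp(2*I*pi/5))*conj(exp(-2*I*pi/5))]
      = (1/5)[(9) + (3 + 2*exp(-4*I*pi/5) + exp(-2*I*pi/5) + 3*exp(2*I*pi/5)) + (3 + exp(-4*I*pi/5) + 3*exp(4*I*pi/5) + 2*exp(2*I*pi/5)) + (3 + 2*exp(-2*I*pi/5) + 3*exp(-4*I*pi/5) + exp(4*I*pi/5)) + (3 + 3*exp(-2*I*pi/5) + exp(2*I*pi/5) + 2*exp(4*I*pi/5))] = 15/5 = 3
  <chi_rho, chi_2> = (1/5)[1*(9)*conj(1) + 1*(1 + 2*exp(-2*I*pi/5) + 3*exp(4*I*pi/5) + 3*exp(2*I*pi/5))*conj(exp(4*I*pi/5)) + 1*(1 + 3*exp(-2*I*pi/5) + 2*exp(-4*I*pi/5) + 3*exp(4*I*pi/5))*conj(exp(-2*I*pi/5)) + 1*(1 + 3*exp(-4*I*pi/5) + 2*exp(4*I*pi/5) + 3*exp(2*I*pi/5))*conj(exp(2*I*pi/5)) + 1*(1 + 3*exp(-2*I*pi/5) + 3*exp(-4*I*pi/5) + 2*exp(2*I*pi/5))*conj(exp(-4*I*pi/5))]
      = (1/5)[(9) + (3 + 3*exp(-2*I*pi/5) + exp(-4*I*pi/5) + 2*exp(4*I*pi/5)) + (3 + 2*exp(-2*I*pi/5) + 3*exp(-4*I*pi/5) + exp(2*I*pi/5)) + (3 + exp(-2*I*pi/5) + 3*exp(4*I*pi/5) + 2*exp(2*I*pi/5)) + (3 + 2*exp(-4*I*pi/5) + exp(4*I*pi/5) + 3*exp(2*I*pi/5))] = 15/5 = 3
  <chi_rho, chi_3> = (1/5)[1*(9)*conj(1) + 1*(1 + 2*exp(-2*I*pi/5) + 3*exp(4*I*pi/5) + 3*exp(2*I*pi/5))*conj(exp(-4*I*pi/5)) + 1*(1 + 3*exp(-2*I*pi/5) + 2*exp(-4*I*pi/5) + 3*exp(4*I*pi/5))*conj(exp(2*I*pi/5)) + 1*(1 + 3*exp(-4*I*pi/5) + 2*exp(4*I*pi/5) + 3*exp(2*I*pi/5))*conj(exp(-2*I*pi/5)) + 1*(1 + 3*exp(-2*I*pi/5) + 3*exp(-4*I*pi/5) + 2*exp(2*I*pi/5))*conj(exp(4*I*pi/5))]
      = (1/5)[(9) + (3*exp(-2*I*pi/5) + 3*exp(-4*I*pi/5) + exp(4*I*pi/5) + 2*exp(2*I*pi/5)) + (3*exp(-4*I*pi/5) + exp(-2*I*pi/5) + 2*exp(4*I*pi/5) + 3*exp(2*I*pi/5)) + (3*exp(-2*I*pi/5) + 2*exp(-4*I*pi/5) + exp(2*I*pi/5) + 3*exp(4*I*pi/5)) + (2*exp(-2*I*pi/5) + exp(-4*I*pi/5) + 3*exp(4*I*pi/5) + 3*exp(2*I*pi/5))] = 0/5 = 0
  <chi_rho, chi_4> = (1/5)[1*(9)*conj(1) + 1*(1 + 2*exp(-2*I*pi/5) + 3*exp(4*I*pi/5) + 3*exp(2*I*pi/5))*conj(exp(-2*I*pi/5)) + 1*(1 + 3*exp(-2*I*pi/5) + 2*exp(-4*I*pi/5) + 3*exp(4*I*pi/5))*conj(exp(-4*I*pi/5)) + 1*(1 + 3*exp(-4*I*pi/5) + 2*exp(4*I*pi/5) + 3*exp(2*I*pi/5))*conj(exp(4*I*pi/5)) + 1*(1 + 3*exp(-2*I*pi/5) + 3*exp(-4*I*pi/5) + 2*exp(2*I*pi/5))*conj(exp(2*I*pi/5))]
      = (1/5)[(9) + (2 + 3*exp(-4*I*pi/5) + exp(2*I*pi/5) + 3*exp(4*I*pi/5)) + (2 + 3*exp(-2*I*pi/5) + exp(4*I*pi/5) + 3*exp(2*I*pi/5)) + (2 + 3*exp(-2*I*pi/5) + exp(-4*I*pi/5) + 3*exp(2*I*pi/5)) + (2 + 3*exp(-4*I*pi/5) + exp(-2*I*pi/5) + 3*exp(4*I*pi/5))] = 10/5 = 2
(Exp terms are combined using exp(i*s)*conj(exp(i*t)) = exp(i*(s-t)), and sums of them are collapsed using the identity that for every m > 1 the m distinct m-th roots of unity sum to 0, e.g. 1 + exp(2*I*pi/3) + exp(-2*I*pi/3) = 0.)
Dimension check: dim(rho) = sum (mult * dim) = 1*1 + 3*1 + 3*1 + 0*1 + 2*1 = 9 = chi_rho(e) = 9.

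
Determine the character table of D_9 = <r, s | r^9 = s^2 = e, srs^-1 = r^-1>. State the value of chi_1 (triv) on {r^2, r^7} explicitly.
Conjugacy classes: {e} of size 1, {r^1, r^8} of size 2, {r^2, r^7} of size 2, {r^3, r^6} of size 2, {r^4, r^5} of size 2, {s, sr, ..., sr^8} of size 9.
Character table:
  irrep \ class              {e} (size 1)  {r^1, r^8} (size 2)  {r^2, r^7} (size 2)  {r^3, r^6} (size 2)  {r^4, r^5} (size 2)  {s, sr, ..., sr^8} (size 9)
  chi_1 (triv)               1             1                    1                    1                    1                    1                          
  chi_2 (sign: r->1, s->-1)  1             1                    1                    1                    1                    -1                         
  chi_3 (2d, j=1)            2             2*cos(2*pi/9)        2*cos(4*pi/9)        -1                   -2*cos(pi/9)         0                          
  chi_4 (2d, j=2)            2             2*cos(4*pi/9)        -2*cos(pi/9)         -1                   2*cos(2*pi/9)        0                          
  chi_5 (2d, j=3)            2             -1                   -1                   2                    -1                   0                          
  chi_6 (2d, j=4)            2             -2*cos(pi/9)         2*cos(2*pi/9)        -1                   2*cos(4*pi/9)        0                          

Spot check: chi_1 (triv) on {r^2, r^7} = 1.

Explanation: D_9 has order 2*9 = 18 with 6 conjugacy classes, hence 6 irreducibles. Sum of squared dims 1 + 1 + 4 + 4 + 4 + 4 = 18 = |G|. Linear characters come from the abelianisation; the 2-dimensional irreps have character r^k -> 2*cos(2*pi*j*k/9), reflections -> 0.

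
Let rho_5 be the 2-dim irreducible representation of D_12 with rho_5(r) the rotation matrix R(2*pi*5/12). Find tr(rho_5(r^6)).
chi_{rho_5}(r^6) = 2*cos(2*pi*5*6/12) = -2

Justification: rho_5(r^6) is rotation by angle 2*pi*5*6/12, whose trace is 2*cos(2*pi*5*6/12) = -2.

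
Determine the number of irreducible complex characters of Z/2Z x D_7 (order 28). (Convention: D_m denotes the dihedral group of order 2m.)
10

Working: The number of irreducible complex representations of a finite group equals its number of conjugacy classes. For a direct product, #classes(G x H) = #classes(G) * #classes(H). Z/2Z has 2 classes (abelian), D_7 has 5 classes, so 2 * 5 = 10, so Z/2Z x D_7 (order 28) has exactly 10 irreducible complex representations.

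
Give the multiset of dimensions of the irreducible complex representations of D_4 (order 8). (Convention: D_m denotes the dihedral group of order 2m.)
Dimensions: 1, 1, 1, 1, 2

Argument: There are 5 irreducibles (= number of conjugacy classes). Their dimensions d_i satisfy sum d_i^2 = |G| = 8: 1 + 1 + 1 + 1 + 4 = 8.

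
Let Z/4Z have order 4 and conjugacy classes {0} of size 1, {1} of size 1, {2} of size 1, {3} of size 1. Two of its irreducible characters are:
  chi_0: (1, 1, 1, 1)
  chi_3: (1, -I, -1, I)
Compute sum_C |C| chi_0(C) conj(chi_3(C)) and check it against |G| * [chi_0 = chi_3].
Sum = 0; so <chi_0, chi_3> = 0 (distinct irreducibles are orthogonal).

Details: Compute term by term over conjugacy classes (|C| * chi_0(C) * conj(chi_3(C))):
  1*(1)*conj(1) + 1*(1)*conj(-I) + 1*(1)*conj(-1) + 1*(1)*conj(I)
  = (1) + (I) + (-1) + (-I)
  = 0.
(Exp terms are combined using exp(i*s)*conj(exp(i*t)) = exp(i*(s-t)), and sums of them are collapsed using the identity that for every m > 1 the m distinct m-th roots of unity sum to 0, e.g. 1 + exp(2*I*pi/3) + exp(-2*I*pi/3) = 0.)
Dividing by |G| = 4 gives 0/4 = 0, matching the row-orthogonality relation <chi_0, chi_3> = [chi_0 = chi_3].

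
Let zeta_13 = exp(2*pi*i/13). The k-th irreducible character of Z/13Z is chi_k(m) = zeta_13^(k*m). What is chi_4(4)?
chi_4(4) = zeta_13^16 = exp(6*I*pi/13)

Reasoning: chi_4(4) = zeta_13^(4*4) = zeta_13^16. Since zeta_13^13 = 1, this equals zeta_13^3 = exp(2*pi*i*3/13) = exp(6*I*pi/13).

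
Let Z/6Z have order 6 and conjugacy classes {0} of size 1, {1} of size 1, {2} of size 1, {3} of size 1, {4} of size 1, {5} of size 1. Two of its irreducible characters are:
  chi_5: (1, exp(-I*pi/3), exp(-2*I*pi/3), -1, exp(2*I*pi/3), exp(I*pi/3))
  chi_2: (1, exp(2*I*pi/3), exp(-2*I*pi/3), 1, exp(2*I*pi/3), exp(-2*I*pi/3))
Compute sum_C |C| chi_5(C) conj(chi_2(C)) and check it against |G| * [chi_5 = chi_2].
Sum = 0; so <chi_5, chi_2> = 0 (distinct irreducibles are orthogonal).

Details: Compute term by term over conjugacy classes (|C| * chi_5(C) * conj(chi_2(C))):
  1*(1)*conj(1) + 1*(exp(-I*pi/3))*conj(exp(2*I*pi/3)) + 1*(exp(-2*I*pi/3))*conj(exp(-2*I*pi/3)) + 1*(-1)*conj(1) + 1*(exp(2*I*pi/3))*conj(exp(2*I*pi/3)) + 1*(exp(I*pi/3))*conj(exp(-2*I*pi/3))
  = (1) + (-1) + (1) + (-1) + (1) + (-1)
  = 0.
(Exp terms are combined using exp(i*s)*conj(exp(i*t)) = exp(i*(s-t)), and sums of them are collapsed using the identity that for every m > 1 the m distinct m-th roots of unity sum to 0, e.g. 1 + exp(2*I*pi/3) + exp(-2*I*pi/3) = 0.)
Dividing by |G| = 6 gives 0/6 = 0, matching the row-orthogonality relation <chi_5, chi_2> = [chi_5 = chi_2].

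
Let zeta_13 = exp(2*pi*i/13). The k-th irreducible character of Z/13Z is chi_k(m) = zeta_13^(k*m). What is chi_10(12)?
chi_10(12) = zeta_13^120 = exp(6*I*pi/13)

Justification: chi_10(12) = zeta_13^(10*12) = zeta_13^120. Since zeta_13^13 = 1, this equals zeta_13^3 = exp(2*pi*i*3/13) = exp(6*I*pi/13).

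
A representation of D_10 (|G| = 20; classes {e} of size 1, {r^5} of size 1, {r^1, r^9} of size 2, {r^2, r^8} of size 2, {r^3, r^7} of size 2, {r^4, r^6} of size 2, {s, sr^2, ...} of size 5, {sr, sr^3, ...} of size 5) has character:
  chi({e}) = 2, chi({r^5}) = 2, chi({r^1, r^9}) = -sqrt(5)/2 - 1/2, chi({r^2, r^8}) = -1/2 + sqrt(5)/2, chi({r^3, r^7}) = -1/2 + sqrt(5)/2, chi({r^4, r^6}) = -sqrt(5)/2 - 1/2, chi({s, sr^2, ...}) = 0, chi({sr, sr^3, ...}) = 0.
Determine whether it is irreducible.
Irreducible: <chi, chi> = 1.

Details: <chi, chi> = (1/|G|) sum_C |C| * |chi(C)|^2 = (1/20)[1*|2|^2 + 1*|2|^2 + 2*|-sqrt(5)/2 - 1/2|^2 + 2*|-1/2 + sqrt(5)/2|^2 + 2*|-1/2 + sqrt(5)/2|^2 + 2*|-sqrt(5)/2 - 1/2|^2 + 5*|0|^2 + 5*|0|^2]
  = (1/20)[(4) + (4) + (sqrt(5) + 3) + (3 - sqrt(5)) + (3 - sqrt(5)) + (sqrt(5) + 3) + (0) + (0)] = 20/20 = 1.
A character is irreducible iff <chi, chi> = 1, so this representation is irreducible.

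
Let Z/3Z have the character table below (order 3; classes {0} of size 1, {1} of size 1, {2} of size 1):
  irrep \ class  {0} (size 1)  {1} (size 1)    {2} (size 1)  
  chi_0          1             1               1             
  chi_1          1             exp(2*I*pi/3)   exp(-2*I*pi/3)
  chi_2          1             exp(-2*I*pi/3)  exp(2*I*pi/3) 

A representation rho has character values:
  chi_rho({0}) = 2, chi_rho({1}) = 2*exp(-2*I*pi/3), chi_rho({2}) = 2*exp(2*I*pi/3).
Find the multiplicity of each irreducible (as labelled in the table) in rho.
Multiplicities: chi_0: 0, chi_1: 0, chi_2: 2.

Solution. Use <chi_rho, chi> = (1/|G|) sum_C |C| * chi_rho(C) * conj(chi(C)) with |G| = 3 for each irreducible chi in the table:
  <chi_rho, chi_0> = (1/3)[1*(2)*conj(1) + 1*(2*exp(-2*I*pi/3))*conj(1) + 1*(2*exp(2*I*pi/3))*conj(1)]
      = (1/3)[(2) + (2*exp(-2*I*pi/3)) + (2*exp(2*I*pi/3))] = 0/3 = 0
  <chi_rho, chi_1> = (1/3)[1*(2)*conj(1) + 1*(2*exp(-2*I*pi/3))*conj(exp(2*I*pi/3)) + 1*(2*exp(2*I*pi/3))*conj(exp(-2*I*pi/3))]
      = (1/3)[(2) + (2*exp(2*I*pi/3)) + (2*exp(-2*I*pi/3))] = 0/3 = 0
  <chi_rho, chi_2> = (1/3)[1*(2)*conj(1) + 1*(2*exp(-2*I*pi/3))*conj(exp(-2*I*pi/3)) + 1*(2*exp(2*I*pi/3))*conj(exp(2*I*pi/3))]
      = (1/3)[(2) + (2) + (2)] = 6/3 = 2
(Exp terms are combined using exp(i*s)*conj(exp(i*t)) = exp(i*(s-t)), and sums of them are collapsed using the identity that for every m > 1 the m distinct m-th roots of unity sum to 0, e.g. 1 + exp(2*I*pi/3) + exp(-2*I*pi/3) = 0.)
Dimension check: dim(rho) = sum (mult * dim) = 0*1 + 0*1 + 2*1 = 2 = chi_rho(e) = 2.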